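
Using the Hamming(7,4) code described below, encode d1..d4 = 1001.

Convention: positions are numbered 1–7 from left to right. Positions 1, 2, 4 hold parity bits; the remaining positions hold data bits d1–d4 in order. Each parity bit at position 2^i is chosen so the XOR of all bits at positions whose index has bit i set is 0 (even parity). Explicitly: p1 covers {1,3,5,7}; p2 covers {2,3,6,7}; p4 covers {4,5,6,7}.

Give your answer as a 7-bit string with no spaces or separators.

0011001

Place data at non-parity positions: p1 p2 1 p4 0 0 1
p1 (pos 1,3,5,7): XOR of data positions = 1⊕0⊕1 = 0
p2 (pos 2,3,6,7): XOR of data positions = 1⊕0⊕1 = 0
p4 (pos 4,5,6,7): XOR of data positions = 0⊕0⊕1 = 1
Codeword: 0011001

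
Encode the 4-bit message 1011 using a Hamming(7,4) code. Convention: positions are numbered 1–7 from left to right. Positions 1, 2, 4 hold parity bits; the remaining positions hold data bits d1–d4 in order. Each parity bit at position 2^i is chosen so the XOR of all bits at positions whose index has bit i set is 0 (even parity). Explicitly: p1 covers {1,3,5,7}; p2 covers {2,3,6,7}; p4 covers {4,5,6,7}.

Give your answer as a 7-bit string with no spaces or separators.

0110011

Place data at non-parity positions: p1 p2 1 p4 0 1 1
p1 (pos 1,3,5,7): XOR of data positions = 1⊕0⊕1 = 0
p2 (pos 2,3,6,7): XOR of data positions = 1⊕1⊕1 = 1
p4 (pos 4,5,6,7): XOR of data positions = 0⊕1⊕1 = 0
Codeword: 0110011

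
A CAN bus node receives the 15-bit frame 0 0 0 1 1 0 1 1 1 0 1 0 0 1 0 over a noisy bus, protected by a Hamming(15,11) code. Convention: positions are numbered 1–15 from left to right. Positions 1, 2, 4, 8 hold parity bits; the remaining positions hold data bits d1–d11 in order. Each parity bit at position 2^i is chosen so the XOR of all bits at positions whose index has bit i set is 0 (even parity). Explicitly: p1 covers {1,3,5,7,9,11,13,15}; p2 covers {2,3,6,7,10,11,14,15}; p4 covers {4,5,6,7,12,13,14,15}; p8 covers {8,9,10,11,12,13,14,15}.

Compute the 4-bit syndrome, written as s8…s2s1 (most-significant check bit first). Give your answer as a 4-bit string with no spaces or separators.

0010

s1 (pos 1,3,5,7,9,11,13,15): 0⊕0⊕1⊕1⊕1⊕1⊕0⊕0 = 0
s2 (pos 2,3,6,7,10,11,14,15): 0⊕0⊕0⊕1⊕0⊕1⊕1⊕0 = 1
s4 (pos 4,5,6,7,12,13,14,15): 1⊕1⊕0⊕1⊕0⊕0⊕1⊕0 = 0
s8 (pos 8,9,10,11,12,13,14,15): 1⊕1⊕0⊕1⊕0⊕0⊕1⊕0 = 0
Syndrome s8…s1 = 0010 → error at position 2.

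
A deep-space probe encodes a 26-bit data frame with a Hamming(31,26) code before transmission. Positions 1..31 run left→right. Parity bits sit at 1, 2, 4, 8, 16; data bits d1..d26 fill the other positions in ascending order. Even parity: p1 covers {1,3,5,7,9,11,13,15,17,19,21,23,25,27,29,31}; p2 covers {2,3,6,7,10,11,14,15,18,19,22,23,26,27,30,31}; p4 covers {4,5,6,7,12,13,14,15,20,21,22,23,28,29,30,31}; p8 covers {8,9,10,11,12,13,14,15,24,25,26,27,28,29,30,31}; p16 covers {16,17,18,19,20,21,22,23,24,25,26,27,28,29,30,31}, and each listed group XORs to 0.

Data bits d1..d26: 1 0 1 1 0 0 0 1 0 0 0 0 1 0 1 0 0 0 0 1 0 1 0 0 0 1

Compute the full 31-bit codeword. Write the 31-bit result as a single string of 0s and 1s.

1011011000010001010100001010001

Place data at non-parity positions: p1 p2 1 p4 0 1 1 p8 0 0 0 1 0 0 0 p16 0 1 0 1 0 0 0 0 1 0 1 0 0 0 1
p1 (pos 1,3,5,7,9,11,13,15,17,19,21,23,25,27,29,31): XOR of data positions = 1⊕0⊕1⊕0⊕0⊕0⊕0⊕0⊕0⊕0⊕0⊕1⊕1⊕0⊕1 = 1
p2 (pos 2,3,6,7,10,11,14,15,18,19,22,23,26,27,30,31): XOR of data positions = 1⊕1⊕1⊕0⊕0⊕0⊕0⊕1⊕0⊕0⊕0⊕0⊕1⊕0⊕1 = 0
p4 (pos 4,5,6,7,12,13,14,15,20,21,22,23,28,29,30,31): XOR of data positions = 0⊕1⊕1⊕1⊕0⊕0⊕0⊕1⊕0⊕0⊕0⊕0⊕0⊕0⊕1 = 1
p8 (pos 8,9,10,11,12,13,14,15,24,25,26,27,28,29,30,31): XOR of data positions = 0⊕0⊕0⊕1⊕0⊕0⊕0⊕0⊕1⊕0⊕1⊕0⊕0⊕0⊕1 = 0
p16 (pos 16,17,18,19,20,21,22,23,24,25,26,27,28,29,30,31): XOR of data positions = 0⊕1⊕0⊕1⊕0⊕0⊕0⊕0⊕1⊕0⊕1⊕0⊕0⊕0⊕1 = 1
Codeword: 1011011000010001010100001010001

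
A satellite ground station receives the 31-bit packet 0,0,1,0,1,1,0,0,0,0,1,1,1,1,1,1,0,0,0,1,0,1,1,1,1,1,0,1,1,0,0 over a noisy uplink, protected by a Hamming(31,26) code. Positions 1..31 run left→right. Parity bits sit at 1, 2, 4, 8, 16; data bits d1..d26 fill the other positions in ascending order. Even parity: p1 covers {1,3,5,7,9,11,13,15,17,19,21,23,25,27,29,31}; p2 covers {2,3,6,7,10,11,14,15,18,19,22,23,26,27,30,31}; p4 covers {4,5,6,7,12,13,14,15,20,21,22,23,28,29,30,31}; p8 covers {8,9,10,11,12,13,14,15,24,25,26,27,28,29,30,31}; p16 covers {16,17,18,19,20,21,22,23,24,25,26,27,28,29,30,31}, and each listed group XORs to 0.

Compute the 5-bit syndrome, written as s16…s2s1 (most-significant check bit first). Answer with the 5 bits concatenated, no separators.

10100

s1 (pos 1,3,5,7,9,11,13,15,17,19,21,23,25,27,29,31): 0⊕1⊕1⊕0⊕0⊕1⊕1⊕1⊕0⊕0⊕0⊕1⊕1⊕0⊕1⊕0 = 0
s2 (pos 2,3,6,7,10,11,14,15,18,19,22,23,26,27,30,31): 0⊕1⊕1⊕0⊕0⊕1⊕1⊕1⊕0⊕0⊕1⊕1⊕1⊕0⊕0⊕0 = 0
s4 (pos 4,5,6,7,12,13,14,15,20,21,22,23,28,29,30,31): 0⊕1⊕1⊕0⊕1⊕1⊕1⊕1⊕1⊕0⊕1⊕1⊕1⊕1⊕0⊕0 = 1
s8 (pos 8,9,10,11,12,13,14,15,24,25,26,27,28,29,30,31): 0⊕0⊕0⊕1⊕1⊕1⊕1⊕1⊕1⊕1⊕1⊕0⊕1⊕1⊕0⊕0 = 0
s16 (pos 16,17,18,19,20,21,22,23,24,25,26,27,28,29,30,31): 1⊕0⊕0⊕0⊕1⊕0⊕1⊕1⊕1⊕1⊕1⊕0⊕1⊕1⊕0⊕0 = 1
Syndrome s16…s1 = 10100 → error at position 20.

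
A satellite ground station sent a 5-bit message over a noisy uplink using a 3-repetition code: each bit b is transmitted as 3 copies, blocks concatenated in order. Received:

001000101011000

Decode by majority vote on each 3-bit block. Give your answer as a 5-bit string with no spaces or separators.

00110

Block 1 (001): 1 one → 0
Block 2 (000): 0 ones → 0
Block 3 (101): 2 ones → 1
Block 4 (011): 2 ones → 1
Block 5 (000): 0 ones → 0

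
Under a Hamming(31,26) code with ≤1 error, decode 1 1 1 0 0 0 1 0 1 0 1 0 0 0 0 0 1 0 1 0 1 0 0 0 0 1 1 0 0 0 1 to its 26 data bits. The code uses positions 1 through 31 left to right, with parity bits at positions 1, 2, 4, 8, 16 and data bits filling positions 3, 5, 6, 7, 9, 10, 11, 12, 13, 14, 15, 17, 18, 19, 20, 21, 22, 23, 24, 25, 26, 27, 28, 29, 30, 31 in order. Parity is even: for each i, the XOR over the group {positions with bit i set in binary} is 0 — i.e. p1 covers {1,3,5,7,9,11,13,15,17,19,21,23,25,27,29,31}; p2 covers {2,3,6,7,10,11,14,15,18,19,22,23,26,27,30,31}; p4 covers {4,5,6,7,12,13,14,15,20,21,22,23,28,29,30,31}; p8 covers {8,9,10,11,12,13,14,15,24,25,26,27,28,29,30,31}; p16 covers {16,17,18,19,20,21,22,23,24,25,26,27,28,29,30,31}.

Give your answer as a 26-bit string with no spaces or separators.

10011011000101010000110001

s1 (pos 1,3,5,7,9,11,13,15,17,19,21,23,25,27,29,31): 1⊕1⊕0⊕1⊕1⊕1⊕0⊕0⊕1⊕1⊕1⊕0⊕0⊕1⊕0⊕1 = 0
s2 (pos 2,3,6,7,10,11,14,15,18,19,22,23,26,27,30,31): 1⊕1⊕0⊕1⊕0⊕1⊕0⊕0⊕0⊕1⊕0⊕0⊕1⊕1⊕0⊕1 = 0
s4 (pos 4,5,6,7,12,13,14,15,20,21,22,23,28,29,30,31): 0⊕0⊕0⊕1⊕0⊕0⊕0⊕0⊕0⊕1⊕0⊕0⊕0⊕0⊕0⊕1 = 1
s8 (pos 8,9,10,11,12,13,14,15,24,25,26,27,28,29,30,31): 0⊕1⊕0⊕1⊕0⊕0⊕0⊕0⊕0⊕0⊕1⊕1⊕0⊕0⊕0⊕1 = 1
s16 (pos 16,17,18,19,20,21,22,23,24,25,26,27,28,29,30,31): 0⊕1⊕0⊕1⊕0⊕1⊕0⊕0⊕0⊕0⊕1⊕1⊕0⊕0⊕0⊕1 = 0
Syndrome s16…s1 = 01100 → error at position 12.
Flip position 12: 1110001010100000101010000110001 → 1110001010110000101010000110001
Read data bits from positions 3,5,6,7,9,10,11,12,13,14,15,17,18,19,20,21,22,23,24,25,26,27,28,29,30,31: 10011011000101010000110001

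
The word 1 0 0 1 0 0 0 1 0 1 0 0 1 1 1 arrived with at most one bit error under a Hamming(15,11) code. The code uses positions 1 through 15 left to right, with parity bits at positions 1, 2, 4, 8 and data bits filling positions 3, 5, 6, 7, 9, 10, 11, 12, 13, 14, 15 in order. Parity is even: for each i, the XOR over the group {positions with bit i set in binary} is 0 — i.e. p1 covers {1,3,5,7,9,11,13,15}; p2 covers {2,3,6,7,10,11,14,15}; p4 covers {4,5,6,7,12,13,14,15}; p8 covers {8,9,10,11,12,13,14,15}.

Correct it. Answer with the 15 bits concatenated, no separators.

100100010110111

s1 (pos 1,3,5,7,9,11,13,15): 1⊕0⊕0⊕0⊕0⊕0⊕1⊕1 = 1
s2 (pos 2,3,6,7,10,11,14,15): 0⊕0⊕0⊕0⊕1⊕0⊕1⊕1 = 1
s4 (pos 4,5,6,7,12,13,14,15): 1⊕0⊕0⊕0⊕0⊕1⊕1⊕1 = 0
s8 (pos 8,9,10,11,12,13,14,15): 1⊕0⊕1⊕0⊕0⊕1⊕1⊕1 = 1
Syndrome s8…s1 = 1011 → error at position 11.
Flip position 11: 100100010100111 → 100100010110111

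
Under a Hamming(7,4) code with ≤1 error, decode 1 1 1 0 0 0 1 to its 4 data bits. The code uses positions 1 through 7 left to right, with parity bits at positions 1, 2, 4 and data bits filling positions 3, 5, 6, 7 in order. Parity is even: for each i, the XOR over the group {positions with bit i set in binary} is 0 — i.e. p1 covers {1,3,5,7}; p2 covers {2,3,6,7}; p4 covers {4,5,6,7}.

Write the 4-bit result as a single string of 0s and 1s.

1000

s1 (pos 1,3,5,7): 1⊕1⊕0⊕1 = 1
s2 (pos 2,3,6,7): 1⊕1⊕0⊕1 = 1
s4 (pos 4,5,6,7): 0⊕0⊕0⊕1 = 1
Syndrome s4…s1 = 111 → error at position 7.
Flip position 7: 1110001 → 1110000
Read data bits from positions 3,5,6,7: 1000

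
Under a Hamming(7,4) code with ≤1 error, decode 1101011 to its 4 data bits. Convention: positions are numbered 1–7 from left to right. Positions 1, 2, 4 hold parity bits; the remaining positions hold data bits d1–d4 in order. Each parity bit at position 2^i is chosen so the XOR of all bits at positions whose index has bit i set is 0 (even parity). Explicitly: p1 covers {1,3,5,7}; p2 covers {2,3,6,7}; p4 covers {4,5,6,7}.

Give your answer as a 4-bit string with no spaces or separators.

0001

s1 (pos 1,3,5,7): 1⊕0⊕0⊕1 = 0
s2 (pos 2,3,6,7): 1⊕0⊕1⊕1 = 1
s4 (pos 4,5,6,7): 1⊕0⊕1⊕1 = 1
Syndrome s4…s1 = 110 → error at position 6.
Flip position 6: 1101011 → 1101001
Read data bits from positions 3,5,6,7: 0001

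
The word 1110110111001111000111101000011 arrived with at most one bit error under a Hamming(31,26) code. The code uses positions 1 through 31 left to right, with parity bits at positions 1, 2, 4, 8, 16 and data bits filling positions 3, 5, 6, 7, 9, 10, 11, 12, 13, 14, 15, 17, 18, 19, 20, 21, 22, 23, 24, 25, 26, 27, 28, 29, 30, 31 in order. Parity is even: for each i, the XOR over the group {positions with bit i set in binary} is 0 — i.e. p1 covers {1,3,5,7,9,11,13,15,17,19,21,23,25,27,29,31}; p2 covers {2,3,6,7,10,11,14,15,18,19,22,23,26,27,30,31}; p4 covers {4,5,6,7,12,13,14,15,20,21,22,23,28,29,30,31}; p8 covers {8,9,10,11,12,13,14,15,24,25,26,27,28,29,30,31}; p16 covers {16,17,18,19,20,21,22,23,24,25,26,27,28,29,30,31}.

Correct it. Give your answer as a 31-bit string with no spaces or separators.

1110110111011111000111101000011

s1 (pos 1,3,5,7,9,11,13,15,17,19,21,23,25,27,29,31): 1⊕1⊕1⊕0⊕1⊕0⊕1⊕1⊕0⊕0⊕1⊕1⊕1⊕0⊕0⊕1 = 0
s2 (pos 2,3,6,7,10,11,14,15,18,19,22,23,26,27,30,31): 1⊕1⊕1⊕0⊕1⊕0⊕1⊕1⊕0⊕0⊕1⊕1⊕0⊕0⊕1⊕1 = 0
s4 (pos 4,5,6,7,12,13,14,15,20,21,22,23,28,29,30,31): 0⊕1⊕1⊕0⊕0⊕1⊕1⊕1⊕1⊕1⊕1⊕1⊕0⊕0⊕1⊕1 = 1
s8 (pos 8,9,10,11,12,13,14,15,24,25,26,27,28,29,30,31): 1⊕1⊕1⊕0⊕0⊕1⊕1⊕1⊕0⊕1⊕0⊕0⊕0⊕0⊕1⊕1 = 1
s16 (pos 16,17,18,19,20,21,22,23,24,25,26,27,28,29,30,31): 1⊕0⊕0⊕0⊕1⊕1⊕1⊕1⊕0⊕1⊕0⊕0⊕0⊕0⊕1⊕1 = 0
Syndrome s16…s1 = 01100 → error at position 12.
Flip position 12: 1110110111001111000111101000011 → 1110110111011111000111101000011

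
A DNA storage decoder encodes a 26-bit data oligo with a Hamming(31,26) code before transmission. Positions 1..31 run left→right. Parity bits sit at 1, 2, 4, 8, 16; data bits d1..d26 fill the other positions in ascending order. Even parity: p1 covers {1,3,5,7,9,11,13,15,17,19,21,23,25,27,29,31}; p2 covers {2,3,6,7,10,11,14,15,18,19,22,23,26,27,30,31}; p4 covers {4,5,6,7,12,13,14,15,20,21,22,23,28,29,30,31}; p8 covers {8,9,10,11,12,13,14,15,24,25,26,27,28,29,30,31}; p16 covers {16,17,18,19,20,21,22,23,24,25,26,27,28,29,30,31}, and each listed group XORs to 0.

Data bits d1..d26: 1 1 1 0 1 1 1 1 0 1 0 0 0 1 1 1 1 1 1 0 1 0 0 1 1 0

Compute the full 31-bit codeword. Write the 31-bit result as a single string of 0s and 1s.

Place data at non-parity positions: p1 p2 1 p4 1 1 0 p8 1 1 1 1 0 1 0 p16 0 0 1 1 1 1 1 1 0 1 0 0 1 1 0
p1 (pos 1,3,5,7,9,11,13,15,17,19,21,23,25,27,29,31): XOR of data positions = 1⊕1⊕0⊕1⊕1⊕0⊕0⊕0⊕1⊕1⊕1⊕0⊕0⊕1⊕0 = 0
p2 (pos 2,3,6,7,10,11,14,15,18,19,22,23,26,27,30,31): XOR of data positions = 1⊕1⊕0⊕1⊕1⊕1⊕0⊕0⊕1⊕1⊕1⊕1⊕0⊕1⊕0 = 0
p4 (pos 4,5,6,7,12,13,14,15,20,21,22,23,28,29,30,31): XOR of data positions = 1⊕1⊕0⊕1⊕0⊕1⊕0⊕1⊕1⊕1⊕1⊕0⊕1⊕1⊕0 = 0
p8 (pos 8,9,10,11,12,13,14,15,24,25,26,27,28,29,30,31): XOR of data positions = 1⊕1⊕1⊕1⊕0⊕1⊕0⊕1⊕0⊕1⊕0⊕0⊕1⊕1⊕0 = 1
p16 (pos 16,17,18,19,20,21,22,23,24,25,26,27,28,29,30,31): XOR of data positions = 0⊕0⊕1⊕1⊕1⊕1⊕1⊕1⊕0⊕1⊕0⊕0⊕1⊕1⊕0 = 1
Codeword: 0010110111110101001111110100110

0010110111110101001111110100110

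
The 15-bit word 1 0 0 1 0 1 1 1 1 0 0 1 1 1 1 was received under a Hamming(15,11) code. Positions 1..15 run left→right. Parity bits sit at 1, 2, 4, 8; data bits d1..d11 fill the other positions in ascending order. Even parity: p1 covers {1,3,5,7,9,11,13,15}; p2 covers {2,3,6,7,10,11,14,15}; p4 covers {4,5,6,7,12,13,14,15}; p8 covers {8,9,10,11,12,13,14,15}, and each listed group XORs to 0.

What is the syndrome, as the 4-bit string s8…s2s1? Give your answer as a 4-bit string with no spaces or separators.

s1 (pos 1,3,5,7,9,11,13,15): 1⊕0⊕0⊕1⊕1⊕0⊕1⊕1 = 1
s2 (pos 2,3,6,7,10,11,14,15): 0⊕0⊕1⊕1⊕0⊕0⊕1⊕1 = 0
s4 (pos 4,5,6,7,12,13,14,15): 1⊕0⊕1⊕1⊕1⊕1⊕1⊕1 = 1
s8 (pos 8,9,10,11,12,13,14,15): 1⊕1⊕0⊕0⊕1⊕1⊕1⊕1 = 0
Syndrome s8…s1 = 0101 → error at position 5.

0101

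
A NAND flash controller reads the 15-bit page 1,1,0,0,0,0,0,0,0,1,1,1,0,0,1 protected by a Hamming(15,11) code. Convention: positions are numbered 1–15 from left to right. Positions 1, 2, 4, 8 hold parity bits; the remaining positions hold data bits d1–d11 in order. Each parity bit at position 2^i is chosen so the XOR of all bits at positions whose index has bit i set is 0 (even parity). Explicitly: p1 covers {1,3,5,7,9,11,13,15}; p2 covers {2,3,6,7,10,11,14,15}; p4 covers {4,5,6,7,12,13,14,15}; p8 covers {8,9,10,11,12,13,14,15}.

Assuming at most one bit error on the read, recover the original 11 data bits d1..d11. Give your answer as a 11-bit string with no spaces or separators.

00000111001

s1 (pos 1,3,5,7,9,11,13,15): 1⊕0⊕0⊕0⊕0⊕1⊕0⊕1 = 1
s2 (pos 2,3,6,7,10,11,14,15): 1⊕0⊕0⊕0⊕1⊕1⊕0⊕1 = 0
s4 (pos 4,5,6,7,12,13,14,15): 0⊕0⊕0⊕0⊕1⊕0⊕0⊕1 = 0
s8 (pos 8,9,10,11,12,13,14,15): 0⊕0⊕1⊕1⊕1⊕0⊕0⊕1 = 0
Syndrome s8…s1 = 0001 → error at position 1.
Flip position 1: 110000000111001 → 010000000111001
Read data bits from positions 3,5,6,7,9,10,11,12,13,14,15: 00000111001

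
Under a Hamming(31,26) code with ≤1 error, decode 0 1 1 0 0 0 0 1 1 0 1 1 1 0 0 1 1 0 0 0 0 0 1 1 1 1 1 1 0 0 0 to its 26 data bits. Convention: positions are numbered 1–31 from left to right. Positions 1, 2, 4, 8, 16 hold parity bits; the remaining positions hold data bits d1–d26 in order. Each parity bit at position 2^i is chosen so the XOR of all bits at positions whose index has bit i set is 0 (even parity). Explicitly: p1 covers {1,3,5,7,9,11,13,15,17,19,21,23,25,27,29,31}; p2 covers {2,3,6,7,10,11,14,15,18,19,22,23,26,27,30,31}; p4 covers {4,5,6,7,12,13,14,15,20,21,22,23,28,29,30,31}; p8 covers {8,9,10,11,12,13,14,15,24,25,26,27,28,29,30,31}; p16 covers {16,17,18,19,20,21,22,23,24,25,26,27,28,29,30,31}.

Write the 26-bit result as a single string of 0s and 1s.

10001011100100000111111000

s1 (pos 1,3,5,7,9,11,13,15,17,19,21,23,25,27,29,31): 0⊕1⊕0⊕0⊕1⊕1⊕1⊕0⊕1⊕0⊕0⊕1⊕1⊕1⊕0⊕0 = 0
s2 (pos 2,3,6,7,10,11,14,15,18,19,22,23,26,27,30,31): 1⊕1⊕0⊕0⊕0⊕1⊕0⊕0⊕0⊕0⊕0⊕1⊕1⊕1⊕0⊕0 = 0
s4 (pos 4,5,6,7,12,13,14,15,20,21,22,23,28,29,30,31): 0⊕0⊕0⊕0⊕1⊕1⊕0⊕0⊕0⊕0⊕0⊕1⊕1⊕0⊕0⊕0 = 0
s8 (pos 8,9,10,11,12,13,14,15,24,25,26,27,28,29,30,31): 1⊕1⊕0⊕1⊕1⊕1⊕0⊕0⊕1⊕1⊕1⊕1⊕1⊕0⊕0⊕0 = 0
s16 (pos 16,17,18,19,20,21,22,23,24,25,26,27,28,29,30,31): 1⊕1⊕0⊕0⊕0⊕0⊕0⊕1⊕1⊕1⊕1⊕1⊕1⊕0⊕0⊕0 = 0
Syndrome s16…s1 = 00000 → no error.
Read data bits from positions 3,5,6,7,9,10,11,12,13,14,15,17,18,19,20,21,22,23,24,25,26,27,28,29,30,31: 10001011100100000111111000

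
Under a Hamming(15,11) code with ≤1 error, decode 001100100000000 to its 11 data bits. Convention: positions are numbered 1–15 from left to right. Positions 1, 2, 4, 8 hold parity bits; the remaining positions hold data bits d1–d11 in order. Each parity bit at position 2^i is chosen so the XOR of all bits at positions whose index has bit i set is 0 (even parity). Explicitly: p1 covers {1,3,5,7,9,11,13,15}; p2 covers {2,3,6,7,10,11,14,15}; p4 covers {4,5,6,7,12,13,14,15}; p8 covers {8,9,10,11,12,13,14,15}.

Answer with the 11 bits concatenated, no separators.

10010000000

s1 (pos 1,3,5,7,9,11,13,15): 0⊕1⊕0⊕1⊕0⊕0⊕0⊕0 = 0
s2 (pos 2,3,6,7,10,11,14,15): 0⊕1⊕0⊕1⊕0⊕0⊕0⊕0 = 0
s4 (pos 4,5,6,7,12,13,14,15): 1⊕0⊕0⊕1⊕0⊕0⊕0⊕0 = 0
s8 (pos 8,9,10,11,12,13,14,15): 0⊕0⊕0⊕0⊕0⊕0⊕0⊕0 = 0
Syndrome s8…s1 = 0000 → no error.
Read data bits from positions 3,5,6,7,9,10,11,12,13,14,15: 10010000000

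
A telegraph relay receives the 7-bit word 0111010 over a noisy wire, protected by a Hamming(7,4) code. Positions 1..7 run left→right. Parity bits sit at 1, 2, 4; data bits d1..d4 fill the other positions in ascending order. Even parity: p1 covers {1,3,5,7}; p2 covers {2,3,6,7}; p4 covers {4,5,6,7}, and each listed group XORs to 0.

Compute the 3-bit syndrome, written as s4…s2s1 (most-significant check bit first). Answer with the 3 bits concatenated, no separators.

011

s1 (pos 1,3,5,7): 0⊕1⊕0⊕0 = 1
s2 (pos 2,3,6,7): 1⊕1⊕1⊕0 = 1
s4 (pos 4,5,6,7): 1⊕0⊕1⊕0 = 0
Syndrome s4…s1 = 011 → error at position 3.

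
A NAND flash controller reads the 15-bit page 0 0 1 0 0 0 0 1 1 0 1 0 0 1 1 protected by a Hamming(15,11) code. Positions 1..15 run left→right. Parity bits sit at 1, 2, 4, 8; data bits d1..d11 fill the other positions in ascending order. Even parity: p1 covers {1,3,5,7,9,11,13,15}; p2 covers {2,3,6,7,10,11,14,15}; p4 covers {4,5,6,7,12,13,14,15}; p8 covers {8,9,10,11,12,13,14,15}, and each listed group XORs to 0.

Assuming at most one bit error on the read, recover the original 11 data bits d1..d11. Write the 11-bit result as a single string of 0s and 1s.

s1 (pos 1,3,5,7,9,11,13,15): 0⊕1⊕0⊕0⊕1⊕1⊕0⊕1 = 0
s2 (pos 2,3,6,7,10,11,14,15): 0⊕1⊕0⊕0⊕0⊕1⊕1⊕1 = 0
s4 (pos 4,5,6,7,12,13,14,15): 0⊕0⊕0⊕0⊕0⊕0⊕1⊕1 = 0
s8 (pos 8,9,10,11,12,13,14,15): 1⊕1⊕0⊕1⊕0⊕0⊕1⊕1 = 1
Syndrome s8…s1 = 1000 → error at position 8.
Flip position 8: 001000011010011 → 001000001010011
Read data bits from positions 3,5,6,7,9,10,11,12,13,14,15: 10001010011

10001010011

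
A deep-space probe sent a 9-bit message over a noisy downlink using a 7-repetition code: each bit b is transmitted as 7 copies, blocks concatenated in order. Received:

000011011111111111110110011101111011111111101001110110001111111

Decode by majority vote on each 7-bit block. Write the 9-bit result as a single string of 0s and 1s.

Block 1 (0000110): 2 ones → 0
Block 2 (1111111): 7 ones → 1
Block 3 (1111110): 6 ones → 1
Block 4 (1100111): 5 ones → 1
Block 5 (0111101): 5 ones → 1
Block 6 (1111111): 7 ones → 1
Block 7 (1010011): 4 ones → 1
Block 8 (1011000): 3 ones → 0
Block 9 (1111111): 7 ones → 1

011111101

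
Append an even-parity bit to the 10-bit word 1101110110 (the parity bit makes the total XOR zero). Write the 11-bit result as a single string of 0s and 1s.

11011101101

XOR of the 10 data bits: 1⊕1⊕0⊕1⊕1⊕1⊕0⊕1⊕1⊕0 = 1
Parity bit = 1 (so all 11 bits XOR to 0).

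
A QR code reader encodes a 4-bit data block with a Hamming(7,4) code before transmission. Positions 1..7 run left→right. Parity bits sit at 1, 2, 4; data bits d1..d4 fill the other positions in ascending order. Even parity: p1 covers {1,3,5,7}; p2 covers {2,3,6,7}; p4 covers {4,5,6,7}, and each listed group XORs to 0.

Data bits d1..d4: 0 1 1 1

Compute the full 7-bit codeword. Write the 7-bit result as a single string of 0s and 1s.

Place data at non-parity positions: p1 p2 0 p4 1 1 1
p1 (pos 1,3,5,7): XOR of data positions = 0⊕1⊕1 = 0
p2 (pos 2,3,6,7): XOR of data positions = 0⊕1⊕1 = 0
p4 (pos 4,5,6,7): XOR of data positions = 1⊕1⊕1 = 1
Codeword: 0001111

0001111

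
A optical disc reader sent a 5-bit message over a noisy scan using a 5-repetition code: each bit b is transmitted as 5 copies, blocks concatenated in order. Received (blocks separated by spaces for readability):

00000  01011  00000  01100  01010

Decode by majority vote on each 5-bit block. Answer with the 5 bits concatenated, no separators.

01000

Block 1 (00000): 0 ones → 0
Block 2 (01011): 3 ones → 1
Block 3 (00000): 0 ones → 0
Block 4 (01100): 2 ones → 0
Block 5 (01010): 2 ones → 0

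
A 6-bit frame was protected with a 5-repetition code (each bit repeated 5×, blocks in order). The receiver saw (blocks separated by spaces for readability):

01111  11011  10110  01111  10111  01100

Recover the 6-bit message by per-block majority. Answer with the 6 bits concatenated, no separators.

111110

Block 1 (01111): 4 ones → 1
Block 2 (11011): 4 ones → 1
Block 3 (10110): 3 ones → 1
Block 4 (01111): 4 ones → 1
Block 5 (10111): 4 ones → 1
Block 6 (01100): 2 ones → 0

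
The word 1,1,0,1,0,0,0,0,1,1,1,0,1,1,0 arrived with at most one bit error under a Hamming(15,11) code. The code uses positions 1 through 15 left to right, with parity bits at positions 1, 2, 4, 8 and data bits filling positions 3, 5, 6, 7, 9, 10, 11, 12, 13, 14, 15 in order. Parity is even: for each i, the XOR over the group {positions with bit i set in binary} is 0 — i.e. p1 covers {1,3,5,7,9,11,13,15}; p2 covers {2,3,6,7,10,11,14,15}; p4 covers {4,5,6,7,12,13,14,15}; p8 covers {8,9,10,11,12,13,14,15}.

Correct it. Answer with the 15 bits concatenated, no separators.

s1 (pos 1,3,5,7,9,11,13,15): 1⊕0⊕0⊕0⊕1⊕1⊕1⊕0 = 0
s2 (pos 2,3,6,7,10,11,14,15): 1⊕0⊕0⊕0⊕1⊕1⊕1⊕0 = 0
s4 (pos 4,5,6,7,12,13,14,15): 1⊕0⊕0⊕0⊕0⊕1⊕1⊕0 = 1
s8 (pos 8,9,10,11,12,13,14,15): 0⊕1⊕1⊕1⊕0⊕1⊕1⊕0 = 1
Syndrome s8…s1 = 1100 → error at position 12.
Flip position 12: 110100001110110 → 110100001111110

110100001111110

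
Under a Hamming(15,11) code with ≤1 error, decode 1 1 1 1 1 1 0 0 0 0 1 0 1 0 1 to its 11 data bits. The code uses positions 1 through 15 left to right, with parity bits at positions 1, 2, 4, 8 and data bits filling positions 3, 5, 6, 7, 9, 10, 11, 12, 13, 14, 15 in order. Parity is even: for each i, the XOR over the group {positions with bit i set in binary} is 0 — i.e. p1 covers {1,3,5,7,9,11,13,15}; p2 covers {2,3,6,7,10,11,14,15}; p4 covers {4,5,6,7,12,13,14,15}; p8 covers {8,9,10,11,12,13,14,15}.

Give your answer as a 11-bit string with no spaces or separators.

s1 (pos 1,3,5,7,9,11,13,15): 1⊕1⊕1⊕0⊕0⊕1⊕1⊕1 = 0
s2 (pos 2,3,6,7,10,11,14,15): 1⊕1⊕1⊕0⊕0⊕1⊕0⊕1 = 1
s4 (pos 4,5,6,7,12,13,14,15): 1⊕1⊕1⊕0⊕0⊕1⊕0⊕1 = 1
s8 (pos 8,9,10,11,12,13,14,15): 0⊕0⊕0⊕1⊕0⊕1⊕0⊕1 = 1
Syndrome s8…s1 = 1110 → error at position 14.
Flip position 14: 111111000010101 → 111111000010111
Read data bits from positions 3,5,6,7,9,10,11,12,13,14,15: 11100010111

11100010111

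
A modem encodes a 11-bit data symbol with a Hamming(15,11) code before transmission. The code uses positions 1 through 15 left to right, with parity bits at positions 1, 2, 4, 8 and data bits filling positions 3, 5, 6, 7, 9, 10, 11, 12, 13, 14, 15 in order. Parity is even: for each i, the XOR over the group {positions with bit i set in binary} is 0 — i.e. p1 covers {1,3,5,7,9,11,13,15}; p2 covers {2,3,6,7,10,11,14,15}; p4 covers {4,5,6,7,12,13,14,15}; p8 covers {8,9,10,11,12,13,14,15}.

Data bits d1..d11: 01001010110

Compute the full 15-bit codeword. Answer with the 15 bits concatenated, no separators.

Place data at non-parity positions: p1 p2 0 p4 1 0 0 p8 1 0 1 0 1 1 0
p1 (pos 1,3,5,7,9,11,13,15): XOR of data positions = 0⊕1⊕0⊕1⊕1⊕1⊕0 = 0
p2 (pos 2,3,6,7,10,11,14,15): XOR of data positions = 0⊕0⊕0⊕0⊕1⊕1⊕0 = 0
p4 (pos 4,5,6,7,12,13,14,15): XOR of data positions = 1⊕0⊕0⊕0⊕1⊕1⊕0 = 1
p8 (pos 8,9,10,11,12,13,14,15): XOR of data positions = 1⊕0⊕1⊕0⊕1⊕1⊕0 = 0
Codeword: 000110001010110

000110001010110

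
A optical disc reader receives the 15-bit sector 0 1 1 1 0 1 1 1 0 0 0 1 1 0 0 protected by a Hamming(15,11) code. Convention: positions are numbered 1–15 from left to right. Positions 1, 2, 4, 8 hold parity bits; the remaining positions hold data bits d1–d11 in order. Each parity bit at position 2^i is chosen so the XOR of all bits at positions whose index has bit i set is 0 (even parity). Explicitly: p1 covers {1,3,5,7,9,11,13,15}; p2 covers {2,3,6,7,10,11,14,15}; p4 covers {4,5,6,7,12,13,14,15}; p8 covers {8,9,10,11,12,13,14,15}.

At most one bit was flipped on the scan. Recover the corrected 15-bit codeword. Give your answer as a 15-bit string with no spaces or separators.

s1 (pos 1,3,5,7,9,11,13,15): 0⊕1⊕0⊕1⊕0⊕0⊕1⊕0 = 1
s2 (pos 2,3,6,7,10,11,14,15): 1⊕1⊕1⊕1⊕0⊕0⊕0⊕0 = 0
s4 (pos 4,5,6,7,12,13,14,15): 1⊕0⊕1⊕1⊕1⊕1⊕0⊕0 = 1
s8 (pos 8,9,10,11,12,13,14,15): 1⊕0⊕0⊕0⊕1⊕1⊕0⊕0 = 1
Syndrome s8…s1 = 1101 → error at position 13.
Flip position 13: 011101110001100 → 011101110001000

011101110001000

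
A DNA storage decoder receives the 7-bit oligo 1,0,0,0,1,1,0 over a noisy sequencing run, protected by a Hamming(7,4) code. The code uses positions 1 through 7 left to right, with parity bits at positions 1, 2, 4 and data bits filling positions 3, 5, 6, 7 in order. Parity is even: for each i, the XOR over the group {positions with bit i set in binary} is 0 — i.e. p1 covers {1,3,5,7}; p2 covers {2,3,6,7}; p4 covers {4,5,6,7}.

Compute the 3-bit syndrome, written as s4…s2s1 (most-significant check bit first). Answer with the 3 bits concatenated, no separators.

010

s1 (pos 1,3,5,7): 1⊕0⊕1⊕0 = 0
s2 (pos 2,3,6,7): 0⊕0⊕1⊕0 = 1
s4 (pos 4,5,6,7): 0⊕1⊕1⊕0 = 0
Syndrome s4…s1 = 010 → error at position 2.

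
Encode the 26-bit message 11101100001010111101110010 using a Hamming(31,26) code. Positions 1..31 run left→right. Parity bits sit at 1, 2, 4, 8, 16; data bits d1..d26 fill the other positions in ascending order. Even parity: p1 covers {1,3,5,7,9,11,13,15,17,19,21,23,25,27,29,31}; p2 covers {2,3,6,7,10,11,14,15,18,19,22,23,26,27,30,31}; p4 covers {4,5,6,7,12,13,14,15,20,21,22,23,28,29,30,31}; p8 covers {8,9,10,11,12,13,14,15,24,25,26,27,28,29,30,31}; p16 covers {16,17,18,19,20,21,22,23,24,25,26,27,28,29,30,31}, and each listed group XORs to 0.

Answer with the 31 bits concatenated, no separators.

Place data at non-parity positions: p1 p2 1 p4 1 1 0 p8 1 1 0 0 0 0 1 p16 0 1 0 1 1 1 1 0 1 1 1 0 0 1 0
p1 (pos 1,3,5,7,9,11,13,15,17,19,21,23,25,27,29,31): XOR of data positions = 1⊕1⊕0⊕1⊕0⊕0⊕1⊕0⊕0⊕1⊕1⊕1⊕1⊕0⊕0 = 0
p2 (pos 2,3,6,7,10,11,14,15,18,19,22,23,26,27,30,31): XOR of data positions = 1⊕1⊕0⊕1⊕0⊕0⊕1⊕1⊕0⊕1⊕1⊕1⊕1⊕1⊕0 = 0
p4 (pos 4,5,6,7,12,13,14,15,20,21,22,23,28,29,30,31): XOR of data positions = 1⊕1⊕0⊕0⊕0⊕0⊕1⊕1⊕1⊕1⊕1⊕0⊕0⊕1⊕0 = 0
p8 (pos 8,9,10,11,12,13,14,15,24,25,26,27,28,29,30,31): XOR of data positions = 1⊕1⊕0⊕0⊕0⊕0⊕1⊕0⊕1⊕1⊕1⊕0⊕0⊕1⊕0 = 1
p16 (pos 16,17,18,19,20,21,22,23,24,25,26,27,28,29,30,31): XOR of data positions = 0⊕1⊕0⊕1⊕1⊕1⊕1⊕0⊕1⊕1⊕1⊕0⊕0⊕1⊕0 = 1
Codeword: 0010110111000011010111101110010

0010110111000011010111101110010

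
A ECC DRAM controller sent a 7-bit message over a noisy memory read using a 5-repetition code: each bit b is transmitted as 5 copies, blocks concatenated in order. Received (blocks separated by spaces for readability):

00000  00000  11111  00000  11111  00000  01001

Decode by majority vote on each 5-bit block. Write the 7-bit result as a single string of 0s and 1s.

0010100

Block 1 (00000): 0 ones → 0
Block 2 (00000): 0 ones → 0
Block 3 (11111): 5 ones → 1
Block 4 (00000): 0 ones → 0
Block 5 (11111): 5 ones → 1
Block 6 (00000): 0 ones → 0
Block 7 (01001): 2 ones → 0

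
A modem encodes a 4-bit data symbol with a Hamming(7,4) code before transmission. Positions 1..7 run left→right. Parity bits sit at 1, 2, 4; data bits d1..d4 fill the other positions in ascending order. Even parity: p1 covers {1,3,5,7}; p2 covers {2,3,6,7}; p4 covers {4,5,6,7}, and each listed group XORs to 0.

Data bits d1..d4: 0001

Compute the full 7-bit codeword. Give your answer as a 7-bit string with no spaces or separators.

1101001

Place data at non-parity positions: p1 p2 0 p4 0 0 1
p1 (pos 1,3,5,7): XOR of data positions = 0⊕0⊕1 = 1
p2 (pos 2,3,6,7): XOR of data positions = 0⊕0⊕1 = 1
p4 (pos 4,5,6,7): XOR of data positions = 0⊕0⊕1 = 1
Codeword: 1101001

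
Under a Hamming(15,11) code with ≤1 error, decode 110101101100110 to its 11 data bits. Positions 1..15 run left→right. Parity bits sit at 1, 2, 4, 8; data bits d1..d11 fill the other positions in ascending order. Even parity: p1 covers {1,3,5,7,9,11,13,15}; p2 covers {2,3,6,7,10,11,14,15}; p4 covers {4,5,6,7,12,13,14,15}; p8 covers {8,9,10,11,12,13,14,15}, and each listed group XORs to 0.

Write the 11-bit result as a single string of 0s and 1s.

00011100110

s1 (pos 1,3,5,7,9,11,13,15): 1⊕0⊕0⊕1⊕1⊕0⊕1⊕0 = 0
s2 (pos 2,3,6,7,10,11,14,15): 1⊕0⊕1⊕1⊕1⊕0⊕1⊕0 = 1
s4 (pos 4,5,6,7,12,13,14,15): 1⊕0⊕1⊕1⊕0⊕1⊕1⊕0 = 1
s8 (pos 8,9,10,11,12,13,14,15): 0⊕1⊕1⊕0⊕0⊕1⊕1⊕0 = 0
Syndrome s8…s1 = 0110 → error at position 6.
Flip position 6: 110101101100110 → 110100101100110
Read data bits from positions 3,5,6,7,9,10,11,12,13,14,15: 00011100110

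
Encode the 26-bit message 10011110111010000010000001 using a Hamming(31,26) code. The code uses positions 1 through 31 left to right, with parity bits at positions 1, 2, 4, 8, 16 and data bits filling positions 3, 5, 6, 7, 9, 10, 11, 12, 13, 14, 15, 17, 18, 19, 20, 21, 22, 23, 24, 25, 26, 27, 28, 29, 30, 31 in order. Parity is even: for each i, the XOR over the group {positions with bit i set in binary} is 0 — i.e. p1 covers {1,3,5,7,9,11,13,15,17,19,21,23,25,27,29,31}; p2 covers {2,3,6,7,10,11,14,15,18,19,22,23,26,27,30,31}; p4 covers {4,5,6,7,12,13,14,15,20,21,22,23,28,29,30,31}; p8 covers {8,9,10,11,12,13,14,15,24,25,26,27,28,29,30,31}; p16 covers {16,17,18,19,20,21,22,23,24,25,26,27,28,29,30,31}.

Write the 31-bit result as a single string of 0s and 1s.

1011001011101111010000010000001

Place data at non-parity positions: p1 p2 1 p4 0 0 1 p8 1 1 1 0 1 1 1 p16 0 1 0 0 0 0 0 1 0 0 0 0 0 0 1
p1 (pos 1,3,5,7,9,11,13,15,17,19,21,23,25,27,29,31): XOR of data positions = 1⊕0⊕1⊕1⊕1⊕1⊕1⊕0⊕0⊕0⊕0⊕0⊕0⊕0⊕1 = 1
p2 (pos 2,3,6,7,10,11,14,15,18,19,22,23,26,27,30,31): XOR of data positions = 1⊕0⊕1⊕1⊕1⊕1⊕1⊕1⊕0⊕0⊕0⊕0⊕0⊕0⊕1 = 0
p4 (pos 4,5,6,7,12,13,14,15,20,21,22,23,28,29,30,31): XOR of data positions = 0⊕0⊕1⊕0⊕1⊕1⊕1⊕0⊕0⊕0⊕0⊕0⊕0⊕0⊕1 = 1
p8 (pos 8,9,10,11,12,13,14,15,24,25,26,27,28,29,30,31): XOR of data positions = 1⊕1⊕1⊕0⊕1⊕1⊕1⊕1⊕0⊕0⊕0⊕0⊕0⊕0⊕1 = 0
p16 (pos 16,17,18,19,20,21,22,23,24,25,26,27,28,29,30,31): XOR of data positions = 0⊕1⊕0⊕0⊕0⊕0⊕0⊕1⊕0⊕0⊕0⊕0⊕0⊕0⊕1 = 1
Codeword: 1011001011101111010000010000001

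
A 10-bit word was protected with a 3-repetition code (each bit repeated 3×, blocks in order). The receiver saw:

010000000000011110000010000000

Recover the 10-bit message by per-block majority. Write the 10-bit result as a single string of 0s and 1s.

0000110000

Block 1 (010): 1 one → 0
Block 2 (000): 0 ones → 0
Block 3 (000): 0 ones → 0
Block 4 (000): 0 ones → 0
Block 5 (011): 2 ones → 1
Block 6 (110): 2 ones → 1
Block 7 (000): 0 ones → 0
Block 8 (010): 1 one → 0
Block 9 (000): 0 ones → 0
Block 10 (000): 0 ones → 0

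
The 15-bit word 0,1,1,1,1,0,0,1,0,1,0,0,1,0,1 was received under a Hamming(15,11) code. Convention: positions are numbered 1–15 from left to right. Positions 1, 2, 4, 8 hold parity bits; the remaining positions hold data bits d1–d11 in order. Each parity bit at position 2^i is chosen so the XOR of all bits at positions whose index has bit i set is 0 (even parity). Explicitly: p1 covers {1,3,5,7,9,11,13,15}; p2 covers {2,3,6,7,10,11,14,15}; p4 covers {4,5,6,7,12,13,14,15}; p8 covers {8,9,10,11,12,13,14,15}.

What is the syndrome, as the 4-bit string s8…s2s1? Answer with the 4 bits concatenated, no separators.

s1 (pos 1,3,5,7,9,11,13,15): 0⊕1⊕1⊕0⊕0⊕0⊕1⊕1 = 0
s2 (pos 2,3,6,7,10,11,14,15): 1⊕1⊕0⊕0⊕1⊕0⊕0⊕1 = 0
s4 (pos 4,5,6,7,12,13,14,15): 1⊕1⊕0⊕0⊕0⊕1⊕0⊕1 = 0
s8 (pos 8,9,10,11,12,13,14,15): 1⊕0⊕1⊕0⊕0⊕1⊕0⊕1 = 0
Syndrome s8…s1 = 0000 → no error.

0000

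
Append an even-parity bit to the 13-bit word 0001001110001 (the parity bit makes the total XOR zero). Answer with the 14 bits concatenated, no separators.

00010011100011

XOR of the 13 data bits: 0⊕0⊕0⊕1⊕0⊕0⊕1⊕1⊕1⊕0⊕0⊕0⊕1 = 1
Parity bit = 1 (so all 14 bits XOR to 0).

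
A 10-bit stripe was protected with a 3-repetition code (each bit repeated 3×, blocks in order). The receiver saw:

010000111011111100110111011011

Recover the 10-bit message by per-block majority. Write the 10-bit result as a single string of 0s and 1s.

0011101111

Block 1 (010): 1 one → 0
Block 2 (000): 0 ones → 0
Block 3 (111): 3 ones → 1
Block 4 (011): 2 ones → 1
Block 5 (111): 3 ones → 1
Block 6 (100): 1 one → 0
Block 7 (110): 2 ones → 1
Block 8 (111): 3 ones → 1
Block 9 (011): 2 ones → 1
Block 10 (011): 2 ones → 1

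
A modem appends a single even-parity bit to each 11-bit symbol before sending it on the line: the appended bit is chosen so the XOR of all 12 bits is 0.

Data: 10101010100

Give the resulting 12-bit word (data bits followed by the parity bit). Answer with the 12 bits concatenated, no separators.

XOR of the 11 data bits: 1⊕0⊕1⊕0⊕1⊕0⊕1⊕0⊕1⊕0⊕0 = 1
Parity bit = 1 (so all 12 bits XOR to 0).

101010101001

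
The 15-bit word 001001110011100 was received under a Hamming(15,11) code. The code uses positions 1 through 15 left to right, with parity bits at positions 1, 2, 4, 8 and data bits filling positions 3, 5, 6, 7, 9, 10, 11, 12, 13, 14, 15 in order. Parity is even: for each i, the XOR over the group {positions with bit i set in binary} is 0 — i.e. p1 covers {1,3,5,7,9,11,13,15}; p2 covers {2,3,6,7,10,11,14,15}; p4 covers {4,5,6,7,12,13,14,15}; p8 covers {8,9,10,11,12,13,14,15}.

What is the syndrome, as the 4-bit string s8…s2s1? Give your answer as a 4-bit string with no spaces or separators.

0000

s1 (pos 1,3,5,7,9,11,13,15): 0⊕1⊕0⊕1⊕0⊕1⊕1⊕0 = 0
s2 (pos 2,3,6,7,10,11,14,15): 0⊕1⊕1⊕1⊕0⊕1⊕0⊕0 = 0
s4 (pos 4,5,6,7,12,13,14,15): 0⊕0⊕1⊕1⊕1⊕1⊕0⊕0 = 0
s8 (pos 8,9,10,11,12,13,14,15): 1⊕0⊕0⊕1⊕1⊕1⊕0⊕0 = 0
Syndrome s8…s1 = 0000 → no error.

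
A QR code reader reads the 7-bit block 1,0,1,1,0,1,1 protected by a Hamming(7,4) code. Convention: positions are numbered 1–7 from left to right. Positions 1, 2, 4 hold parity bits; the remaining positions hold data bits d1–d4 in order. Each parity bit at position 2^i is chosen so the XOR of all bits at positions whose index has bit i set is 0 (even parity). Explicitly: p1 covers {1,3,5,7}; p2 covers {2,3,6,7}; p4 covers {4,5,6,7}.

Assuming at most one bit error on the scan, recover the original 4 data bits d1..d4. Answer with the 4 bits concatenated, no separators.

s1 (pos 1,3,5,7): 1⊕1⊕0⊕1 = 1
s2 (pos 2,3,6,7): 0⊕1⊕1⊕1 = 1
s4 (pos 4,5,6,7): 1⊕0⊕1⊕1 = 1
Syndrome s4…s1 = 111 → error at position 7.
Flip position 7: 1011011 → 1011010
Read data bits from positions 3,5,6,7: 1010

1010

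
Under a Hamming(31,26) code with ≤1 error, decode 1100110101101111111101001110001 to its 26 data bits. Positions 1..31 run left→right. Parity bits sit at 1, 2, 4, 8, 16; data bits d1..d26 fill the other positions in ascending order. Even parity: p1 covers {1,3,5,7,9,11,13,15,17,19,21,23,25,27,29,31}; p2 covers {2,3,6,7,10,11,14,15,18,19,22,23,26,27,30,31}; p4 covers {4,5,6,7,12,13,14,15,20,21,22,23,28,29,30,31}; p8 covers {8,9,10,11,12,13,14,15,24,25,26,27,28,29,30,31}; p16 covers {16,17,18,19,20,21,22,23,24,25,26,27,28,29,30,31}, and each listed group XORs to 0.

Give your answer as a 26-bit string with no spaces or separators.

s1 (pos 1,3,5,7,9,11,13,15,17,19,21,23,25,27,29,31): 1⊕0⊕1⊕0⊕0⊕1⊕1⊕1⊕1⊕1⊕0⊕0⊕1⊕1⊕0⊕1 = 0
s2 (pos 2,3,6,7,10,11,14,15,18,19,22,23,26,27,30,31): 1⊕0⊕1⊕0⊕1⊕1⊕1⊕1⊕1⊕1⊕1⊕0⊕1⊕1⊕0⊕1 = 0
s4 (pos 4,5,6,7,12,13,14,15,20,21,22,23,28,29,30,31): 0⊕1⊕1⊕0⊕0⊕1⊕1⊕1⊕1⊕0⊕1⊕0⊕0⊕0⊕0⊕1 = 0
s8 (pos 8,9,10,11,12,13,14,15,24,25,26,27,28,29,30,31): 1⊕0⊕1⊕1⊕0⊕1⊕1⊕1⊕0⊕1⊕1⊕1⊕0⊕0⊕0⊕1 = 0
s16 (pos 16,17,18,19,20,21,22,23,24,25,26,27,28,29,30,31): 1⊕1⊕1⊕1⊕1⊕0⊕1⊕0⊕0⊕1⊕1⊕1⊕0⊕0⊕0⊕1 = 0
Syndrome s16…s1 = 00000 → no error.
Read data bits from positions 3,5,6,7,9,10,11,12,13,14,15,17,18,19,20,21,22,23,24,25,26,27,28,29,30,31: 01100110111111101001110001

01100110111111101001110001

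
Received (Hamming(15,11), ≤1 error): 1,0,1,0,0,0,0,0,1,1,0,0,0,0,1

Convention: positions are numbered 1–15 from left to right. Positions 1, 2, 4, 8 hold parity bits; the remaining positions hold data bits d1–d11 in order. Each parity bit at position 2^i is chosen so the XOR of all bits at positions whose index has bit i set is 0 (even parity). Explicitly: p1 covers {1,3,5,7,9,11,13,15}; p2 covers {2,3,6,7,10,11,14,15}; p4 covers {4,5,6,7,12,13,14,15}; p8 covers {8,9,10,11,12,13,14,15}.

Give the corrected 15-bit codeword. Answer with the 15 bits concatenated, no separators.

101000001100011

s1 (pos 1,3,5,7,9,11,13,15): 1⊕1⊕0⊕0⊕1⊕0⊕0⊕1 = 0
s2 (pos 2,3,6,7,10,11,14,15): 0⊕1⊕0⊕0⊕1⊕0⊕0⊕1 = 1
s4 (pos 4,5,6,7,12,13,14,15): 0⊕0⊕0⊕0⊕0⊕0⊕0⊕1 = 1
s8 (pos 8,9,10,11,12,13,14,15): 0⊕1⊕1⊕0⊕0⊕0⊕0⊕1 = 1
Syndrome s8…s1 = 1110 → error at position 14.
Flip position 14: 101000001100001 → 101000001100011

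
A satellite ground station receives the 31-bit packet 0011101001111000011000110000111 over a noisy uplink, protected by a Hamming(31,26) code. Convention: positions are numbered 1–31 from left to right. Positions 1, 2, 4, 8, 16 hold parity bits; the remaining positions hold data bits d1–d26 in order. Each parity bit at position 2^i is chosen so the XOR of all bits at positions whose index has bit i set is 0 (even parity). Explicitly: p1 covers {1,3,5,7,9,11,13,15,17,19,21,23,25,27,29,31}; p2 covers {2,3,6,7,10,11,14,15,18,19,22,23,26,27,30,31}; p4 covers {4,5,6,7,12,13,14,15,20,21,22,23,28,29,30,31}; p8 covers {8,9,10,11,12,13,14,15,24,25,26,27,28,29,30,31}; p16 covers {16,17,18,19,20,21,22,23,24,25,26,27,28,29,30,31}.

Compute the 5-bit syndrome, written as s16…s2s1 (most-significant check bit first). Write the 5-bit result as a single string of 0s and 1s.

10111

s1 (pos 1,3,5,7,9,11,13,15,17,19,21,23,25,27,29,31): 0⊕1⊕1⊕1⊕0⊕1⊕1⊕0⊕0⊕1⊕0⊕1⊕0⊕0⊕1⊕1 = 1
s2 (pos 2,3,6,7,10,11,14,15,18,19,22,23,26,27,30,31): 0⊕1⊕0⊕1⊕1⊕1⊕0⊕0⊕1⊕1⊕0⊕1⊕0⊕0⊕1⊕1 = 1
s4 (pos 4,5,6,7,12,13,14,15,20,21,22,23,28,29,30,31): 1⊕1⊕0⊕1⊕1⊕1⊕0⊕0⊕0⊕0⊕0⊕1⊕0⊕1⊕1⊕1 = 1
s8 (pos 8,9,10,11,12,13,14,15,24,25,26,27,28,29,30,31): 0⊕0⊕1⊕1⊕1⊕1⊕0⊕0⊕1⊕0⊕0⊕0⊕0⊕1⊕1⊕1 = 0
s16 (pos 16,17,18,19,20,21,22,23,24,25,26,27,28,29,30,31): 0⊕0⊕1⊕1⊕0⊕0⊕0⊕1⊕1⊕0⊕0⊕0⊕0⊕1⊕1⊕1 = 1
Syndrome s16…s1 = 10111 → error at position 23.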